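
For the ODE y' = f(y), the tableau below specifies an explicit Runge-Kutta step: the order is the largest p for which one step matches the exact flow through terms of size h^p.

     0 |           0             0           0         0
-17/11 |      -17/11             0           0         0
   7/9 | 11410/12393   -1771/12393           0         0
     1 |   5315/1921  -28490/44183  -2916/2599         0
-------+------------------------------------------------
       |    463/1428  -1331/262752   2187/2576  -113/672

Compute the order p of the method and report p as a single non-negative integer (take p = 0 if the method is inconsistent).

4

b = (463/1428, -1331/262752, 2187/2576, -113/672)
c = (0, -17/11, 7/9, 1)
Ac = (0, 0, 161/729, 14/113)
Σ b_i: 463/1428·1 + (-1331/262752)·1 + 2187/2576·1 + (-113/672)·1 = 1 ✓
b·c: (-1331/262752)·(-17/11) + 2187/2576·7/9 + (-113/672)·1 = 1/2 ✓
b·c²: (-1331/262752)·289/121 + 2187/2576·49/81 + (-113/672)·1 = 1/3 ✓
b·Ac: 2187/2576·161/729 + (-113/672)·14/113 = 1/6 ✓
b·c³: (-1331/262752)·(-4913/1331) + 2187/2576·343/729 + (-113/672)·1 = 1/4 ✓
b·(c∘Ac): 2187/2576·1127/6561 + (-113/672)·14/113 = 1/8 ✓
b·Ac²: 2187/2576·(-2737/8019) + (-113/672)·(-2758/1243) = 1/12 ✓
b·A²c: (-113/672)·(-28/113) = 1/24 ✓; 4 stages ⇒ order 4.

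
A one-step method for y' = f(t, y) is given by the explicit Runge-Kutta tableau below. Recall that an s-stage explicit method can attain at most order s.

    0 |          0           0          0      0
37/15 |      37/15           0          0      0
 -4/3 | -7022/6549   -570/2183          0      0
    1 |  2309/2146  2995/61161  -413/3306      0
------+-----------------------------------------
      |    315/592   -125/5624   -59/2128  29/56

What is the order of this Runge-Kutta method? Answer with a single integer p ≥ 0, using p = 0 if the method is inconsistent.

b = (315/592, -125/5624, -59/2128, 29/56)
c = (0, 37/15, -4/3, 1)
Ac = (0, 0, -38/59, 25/87)
Σ b_i: 315/592·1 + (-125/5624)·1 + (-59/2128)·1 + 29/56·1 = 1 ✓
b·c: (-125/5624)·37/15 + (-59/2128)·(-4/3) + 29/56·1 = 1/2 ✓
b·c²: (-125/5624)·1369/225 + (-59/2128)·16/9 + 29/56·1 = 1/3 ✓
b·Ac: (-59/2128)·(-38/59) + 29/56·25/87 = 1/6 ✓
b·c³: (-125/5624)·50653/3375 + (-59/2128)·(-64/27) + 29/56·1 = 1/4 ✓
b·(c∘Ac): (-59/2128)·152/177 + 29/56·25/87 = 1/8 ✓
b·Ac²: (-59/2128)·(-1406/885) + 29/56·11/145 = 1/12 ✓
b·A²c: 29/56·7/87 = 1/24 ✓; 4 stages ⇒ order 4.

4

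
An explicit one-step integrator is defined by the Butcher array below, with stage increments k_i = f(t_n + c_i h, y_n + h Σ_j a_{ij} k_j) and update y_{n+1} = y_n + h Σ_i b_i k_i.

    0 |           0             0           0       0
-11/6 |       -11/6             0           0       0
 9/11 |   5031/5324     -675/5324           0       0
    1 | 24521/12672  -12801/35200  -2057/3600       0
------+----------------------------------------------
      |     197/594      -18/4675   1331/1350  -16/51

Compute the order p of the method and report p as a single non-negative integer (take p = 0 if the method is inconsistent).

b = (197/594, -18/4675, 1331/1350, -16/51)
c = (0, -11/6, 9/11, 1)
Ac = (0, 0, 225/968, 51/256)
Σ b_i: 197/594·1 + (-18/4675)·1 + 1331/1350·1 + (-16/51)·1 = 1 ✓
b·c: (-18/4675)·(-11/6) + 1331/1350·9/11 + (-16/51)·1 = 1/2 ✓
b·c²: (-18/4675)·121/36 + 1331/1350·81/121 + (-16/51)·1 = 1/3 ✓
b·Ac: 1331/1350·225/968 + (-16/51)·51/256 = 1/6 ✓
b·c³: (-18/4675)·(-1331/216) + 1331/1350·729/1331 + (-16/51)·1 = 1/4 ✓
b·(c∘Ac): 1331/1350·2025/10648 + (-16/51)·51/256 = 1/8 ✓
b·Ac²: 1331/1350·(-75/176) + (-16/51)·(-2465/1536) = 1/12 ✓
b·A²c: (-16/51)·(-17/128) = 1/24 ✓; 4 stages ⇒ order 4.

4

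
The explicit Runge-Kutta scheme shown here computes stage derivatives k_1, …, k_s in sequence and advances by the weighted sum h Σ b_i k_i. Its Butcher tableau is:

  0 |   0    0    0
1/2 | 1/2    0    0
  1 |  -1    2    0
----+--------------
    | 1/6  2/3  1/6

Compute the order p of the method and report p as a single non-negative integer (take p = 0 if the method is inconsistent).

b = (1/6, 2/3, 1/6)
c = (0, 1/2, 1)
Ac = (0, 0, 1)
Σ b_i: 1/6·1 + 2/3·1 + 1/6·1 = 1 ✓
b·c: 2/3·1/2 + 1/6·1 = 1/2 ✓
b·c²: 2/3·1/4 + 1/6·1 = 1/3 ✓
b·Ac: 1/6·1 = 1/6 ✓; 3 stages ⇒ order 3.

3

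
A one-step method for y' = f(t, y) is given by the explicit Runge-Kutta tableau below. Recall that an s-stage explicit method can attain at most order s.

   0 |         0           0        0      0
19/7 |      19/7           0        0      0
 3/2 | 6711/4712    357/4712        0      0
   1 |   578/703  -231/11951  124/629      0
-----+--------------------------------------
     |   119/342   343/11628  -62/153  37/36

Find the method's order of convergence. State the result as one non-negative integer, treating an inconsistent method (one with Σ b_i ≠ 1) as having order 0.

4

b = (119/342, 343/11628, -62/153, 37/36)
c = (0, 19/7, 3/2, 1)
Ac = (0, 0, 51/248, 9/37)
Σ b_i: 119/342·1 + 343/11628·1 + (-62/153)·1 + 37/36·1 = 1 ✓
b·c: 343/11628·19/7 + (-62/153)·3/2 + 37/36·1 = 1/2 ✓
b·c²: 343/11628·361/49 + (-62/153)·9/4 + 37/36·1 = 1/3 ✓
b·Ac: (-62/153)·51/248 + 37/36·9/37 = 1/6 ✓
b·c³: 343/11628·6859/343 + (-62/153)·27/8 + 37/36·1 = 1/4 ✓
b·(c∘Ac): (-62/153)·153/496 + 37/36·9/37 = 1/8 ✓
b·Ac²: (-62/153)·969/1736 + 37/36·78/259 = 1/12 ✓
b·A²c: 37/36·3/74 = 1/24 ✓; 4 stages ⇒ order 4.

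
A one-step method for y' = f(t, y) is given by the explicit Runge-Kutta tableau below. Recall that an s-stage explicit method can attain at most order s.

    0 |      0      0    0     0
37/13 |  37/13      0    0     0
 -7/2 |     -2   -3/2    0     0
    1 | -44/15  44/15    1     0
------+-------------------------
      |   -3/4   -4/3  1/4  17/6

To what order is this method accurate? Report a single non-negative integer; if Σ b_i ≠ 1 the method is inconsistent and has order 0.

1

b = (-3/4, -4/3, 1/4, 17/6)
c = (0, 37/13, -7/2, 1)
Ac = (0, 0, -111/26, 1891/390)
Σ b_i: (-3/4)·1 + (-4/3)·1 + 1/4·1 + 17/6·1 = 1 ✓
b·c: (-4/3)·37/13 + 1/4·(-7/2) + 17/6·1 = -191/104 ≠ 1/2 ⇒ order 1.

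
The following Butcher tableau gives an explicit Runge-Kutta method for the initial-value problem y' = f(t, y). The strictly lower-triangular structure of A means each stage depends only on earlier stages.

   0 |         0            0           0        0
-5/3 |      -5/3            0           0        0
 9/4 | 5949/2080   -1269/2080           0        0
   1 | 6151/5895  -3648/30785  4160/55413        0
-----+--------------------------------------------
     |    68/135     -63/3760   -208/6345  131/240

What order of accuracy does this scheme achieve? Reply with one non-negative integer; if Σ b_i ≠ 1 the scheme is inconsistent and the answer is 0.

b = (68/135, -63/3760, -208/6345, 131/240)
c = (0, -5/3, 9/4, 1)
Ac = (0, 0, 423/416, 48/131)
Σ b_i: 68/135·1 + (-63/3760)·1 + (-208/6345)·1 + 131/240·1 = 1 ✓
b·c: (-63/3760)·(-5/3) + (-208/6345)·9/4 + 131/240·1 = 1/2 ✓
b·c²: (-63/3760)·25/9 + (-208/6345)·81/16 + 131/240·1 = 1/3 ✓
b·Ac: (-208/6345)·423/416 + 131/240·48/131 = 1/6 ✓
b·c³: (-63/3760)·(-125/27) + (-208/6345)·729/64 + 131/240·1 = 1/4 ✓
b·(c∘Ac): (-208/6345)·3807/1664 + 131/240·48/131 = 1/8 ✓
b·Ac²: (-208/6345)·(-705/416) + 131/240·20/393 = 1/12 ✓
b·A²c: 131/240·10/131 = 1/24 ✓; 4 stages ⇒ order 4.

4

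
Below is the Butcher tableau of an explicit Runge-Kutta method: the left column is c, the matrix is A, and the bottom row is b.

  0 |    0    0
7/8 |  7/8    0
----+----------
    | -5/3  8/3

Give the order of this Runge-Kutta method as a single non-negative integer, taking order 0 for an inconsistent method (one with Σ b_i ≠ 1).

1

b = (-5/3, 8/3)
c = (0, 7/8)
Σ b_i: (-5/3)·1 + 8/3·1 = 1 ✓
b·c: 8/3·7/8 = 7/3 ≠ 1/2 ⇒ order 1.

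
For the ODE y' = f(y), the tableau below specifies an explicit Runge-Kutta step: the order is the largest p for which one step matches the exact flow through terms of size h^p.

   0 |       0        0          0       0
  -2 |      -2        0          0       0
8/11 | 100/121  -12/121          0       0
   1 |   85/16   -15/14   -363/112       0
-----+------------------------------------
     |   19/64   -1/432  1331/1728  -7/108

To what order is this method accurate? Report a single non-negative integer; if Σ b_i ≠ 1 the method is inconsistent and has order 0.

4

b = (19/64, -1/432, 1331/1728, -7/108)
c = (0, -2, 8/11, 1)
Ac = (0, 0, 24/121, -3/14)
Σ b_i: 19/64·1 + (-1/432)·1 + 1331/1728·1 + (-7/108)·1 = 1 ✓
b·c: (-1/432)·(-2) + 1331/1728·8/11 + (-7/108)·1 = 1/2 ✓
b·c²: (-1/432)·4 + 1331/1728·64/121 + (-7/108)·1 = 1/3 ✓
b·Ac: 1331/1728·24/121 + (-7/108)·(-3/14) = 1/6 ✓
b·c³: (-1/432)·(-8) + 1331/1728·512/1331 + (-7/108)·1 = 1/4 ✓
b·(c∘Ac): 1331/1728·192/1331 + (-7/108)·(-3/14) = 1/8 ✓
b·Ac²: 1331/1728·(-48/121) + (-7/108)·(-6) = 1/12 ✓
b·A²c: (-7/108)·(-9/14) = 1/24 ✓; 4 stages ⇒ order 4.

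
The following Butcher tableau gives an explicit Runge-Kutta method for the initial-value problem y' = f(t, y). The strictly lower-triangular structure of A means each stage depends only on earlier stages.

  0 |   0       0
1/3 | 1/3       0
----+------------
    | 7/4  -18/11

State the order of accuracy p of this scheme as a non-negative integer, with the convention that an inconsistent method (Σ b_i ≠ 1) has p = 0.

0

b = (7/4, -18/11)
c = (0, 1/3)
Σ b_i: 7/4·1 + (-18/11)·1 = 5/44 ≠ 1 ⇒ order 0.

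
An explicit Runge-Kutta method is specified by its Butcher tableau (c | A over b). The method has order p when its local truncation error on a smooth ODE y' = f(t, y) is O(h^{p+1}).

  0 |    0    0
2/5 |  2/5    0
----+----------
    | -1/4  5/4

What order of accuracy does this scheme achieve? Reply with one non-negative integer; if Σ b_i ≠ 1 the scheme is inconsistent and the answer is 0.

2

b = (-1/4, 5/4)
c = (0, 2/5)
Σ b_i: (-1/4)·1 + 5/4·1 = 1 ✓
b·c: 5/4·2/5 = 1/2 ✓; 2 stages ⇒ order 2.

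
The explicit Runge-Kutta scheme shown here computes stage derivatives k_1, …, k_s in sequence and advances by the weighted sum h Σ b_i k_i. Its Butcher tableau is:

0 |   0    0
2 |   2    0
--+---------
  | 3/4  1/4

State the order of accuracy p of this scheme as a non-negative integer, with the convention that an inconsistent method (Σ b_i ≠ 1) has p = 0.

b = (3/4, 1/4)
c = (0, 2)
Σ b_i: 3/4·1 + 1/4·1 = 1 ✓
b·c: 1/4·2 = 1/2 ✓; 2 stages ⇒ order 2.

2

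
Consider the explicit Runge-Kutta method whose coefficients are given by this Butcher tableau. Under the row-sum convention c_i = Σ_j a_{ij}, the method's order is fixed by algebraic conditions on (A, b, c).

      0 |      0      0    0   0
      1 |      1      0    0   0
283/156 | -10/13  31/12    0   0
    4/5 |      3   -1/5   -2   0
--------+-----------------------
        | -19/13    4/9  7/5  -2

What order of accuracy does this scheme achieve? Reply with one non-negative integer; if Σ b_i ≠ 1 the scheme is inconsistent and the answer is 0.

0

b = (-19/13, 4/9, 7/5, -2)
c = (0, 1, 283/156, 4/5)
Ac = (0, 0, 31/12, -1493/390)
Σ b_i: (-19/13)·1 + 4/9·1 + 7/5·1 + (-2)·1 = -946/585 ≠ 1 ⇒ order 0.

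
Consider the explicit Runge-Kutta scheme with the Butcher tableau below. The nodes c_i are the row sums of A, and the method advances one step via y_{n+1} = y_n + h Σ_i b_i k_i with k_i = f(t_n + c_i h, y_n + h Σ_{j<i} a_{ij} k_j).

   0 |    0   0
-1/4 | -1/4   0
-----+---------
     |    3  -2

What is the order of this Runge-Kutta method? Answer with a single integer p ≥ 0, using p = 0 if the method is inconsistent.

b = (3, -2)
c = (0, -1/4)
Σ b_i: 3·1 + (-2)·1 = 1 ✓
b·c: (-2)·(-1/4) = 1/2 ✓; 2 stages ⇒ order 2.

2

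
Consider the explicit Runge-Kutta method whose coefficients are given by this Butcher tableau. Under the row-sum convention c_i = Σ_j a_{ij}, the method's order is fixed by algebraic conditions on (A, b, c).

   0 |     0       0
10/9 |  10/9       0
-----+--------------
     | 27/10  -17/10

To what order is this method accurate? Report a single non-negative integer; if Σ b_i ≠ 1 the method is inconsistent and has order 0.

1

b = (27/10, -17/10)
c = (0, 10/9)
Σ b_i: 27/10·1 + (-17/10)·1 = 1 ✓
b·c: (-17/10)·10/9 = -17/9 ≠ 1/2 ⇒ order 1.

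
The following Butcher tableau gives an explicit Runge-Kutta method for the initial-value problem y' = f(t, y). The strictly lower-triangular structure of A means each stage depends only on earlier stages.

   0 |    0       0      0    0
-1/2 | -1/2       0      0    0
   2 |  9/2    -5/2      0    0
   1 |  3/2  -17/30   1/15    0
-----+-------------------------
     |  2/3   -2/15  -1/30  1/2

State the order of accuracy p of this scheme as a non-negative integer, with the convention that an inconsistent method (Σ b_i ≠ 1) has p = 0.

b = (2/3, -2/15, -1/30, 1/2)
c = (0, -1/2, 2, 1)
Ac = (0, 0, 5/4, 5/12)
Σ b_i: 2/3·1 + (-2/15)·1 + (-1/30)·1 + 1/2·1 = 1 ✓
b·c: (-2/15)·(-1/2) + (-1/30)·2 + 1/2·1 = 1/2 ✓
b·c²: (-2/15)·1/4 + (-1/30)·4 + 1/2·1 = 1/3 ✓
b·Ac: (-1/30)·5/4 + 1/2·5/12 = 1/6 ✓
b·c³: (-2/15)·(-1/8) + (-1/30)·8 + 1/2·1 = 1/4 ✓
b·(c∘Ac): (-1/30)·5/2 + 1/2·5/12 = 1/8 ✓
b·Ac²: (-1/30)·(-5/8) + 1/2·1/8 = 1/12 ✓
b·A²c: 1/2·1/12 = 1/24 ✓; 4 stages ⇒ order 4.

4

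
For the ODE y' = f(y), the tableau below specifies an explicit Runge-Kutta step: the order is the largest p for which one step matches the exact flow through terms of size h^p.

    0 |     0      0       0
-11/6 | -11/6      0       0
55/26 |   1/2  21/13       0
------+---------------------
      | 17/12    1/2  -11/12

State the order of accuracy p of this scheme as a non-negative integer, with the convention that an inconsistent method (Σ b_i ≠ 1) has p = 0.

b = (17/12, 1/2, -11/12)
c = (0, -11/6, 55/26)
Ac = (0, 0, -77/26)
Σ b_i: 17/12·1 + 1/2·1 + (-11/12)·1 = 1 ✓
b·c: 1/2·(-11/6) + (-11/12)·55/26 = -297/104 ≠ 1/2 ⇒ order 1.

1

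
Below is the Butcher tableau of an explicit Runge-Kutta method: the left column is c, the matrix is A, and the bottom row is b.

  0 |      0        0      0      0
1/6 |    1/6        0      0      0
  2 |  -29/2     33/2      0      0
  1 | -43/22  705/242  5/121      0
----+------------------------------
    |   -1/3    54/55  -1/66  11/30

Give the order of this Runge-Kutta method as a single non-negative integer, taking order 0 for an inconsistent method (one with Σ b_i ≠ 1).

b = (-1/3, 54/55, -1/66, 11/30)
c = (0, 1/6, 2, 1)
Ac = (0, 0, 11/4, 25/44)
Σ b_i: (-1/3)·1 + 54/55·1 + (-1/66)·1 + 11/30·1 = 1 ✓
b·c: 54/55·1/6 + (-1/66)·2 + 11/30·1 = 1/2 ✓
b·c²: 54/55·1/36 + (-1/66)·4 + 11/30·1 = 1/3 ✓
b·Ac: (-1/66)·11/4 + 11/30·25/44 = 1/6 ✓
b·c³: 54/55·1/216 + (-1/66)·8 + 11/30·1 = 1/4 ✓
b·(c∘Ac): (-1/66)·11/2 + 11/30·25/44 = 1/8 ✓
b·Ac²: (-1/66)·11/24 + 11/30·65/264 = 1/12 ✓
b·A²c: 11/30·5/44 = 1/24 ✓; 4 stages ⇒ order 4.

4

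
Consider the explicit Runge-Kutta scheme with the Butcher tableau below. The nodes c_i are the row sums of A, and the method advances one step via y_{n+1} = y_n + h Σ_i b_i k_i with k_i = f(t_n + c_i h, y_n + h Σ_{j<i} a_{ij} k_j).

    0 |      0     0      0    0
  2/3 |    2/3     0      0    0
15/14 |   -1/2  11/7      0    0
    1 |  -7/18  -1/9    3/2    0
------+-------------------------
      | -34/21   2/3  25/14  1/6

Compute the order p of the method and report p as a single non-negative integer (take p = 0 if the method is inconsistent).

b = (-34/21, 2/3, 25/14, 1/6)
c = (0, 2/3, 15/14, 1)
Ac = (0, 0, 22/21, 1159/756)
Σ b_i: (-34/21)·1 + 2/3·1 + 25/14·1 + 1/6·1 = 1 ✓
b·c: 2/3·2/3 + 25/14·15/14 + 1/6·1 = 4453/1764 ≠ 1/2 ⇒ order 1.

1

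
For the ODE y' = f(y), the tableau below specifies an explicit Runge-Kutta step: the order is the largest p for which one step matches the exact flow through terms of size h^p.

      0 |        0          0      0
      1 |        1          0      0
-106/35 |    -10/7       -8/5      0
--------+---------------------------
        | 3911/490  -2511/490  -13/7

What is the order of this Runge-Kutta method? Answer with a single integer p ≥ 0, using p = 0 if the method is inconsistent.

2

b = (3911/490, -2511/490, -13/7)
c = (0, 1, -106/35)
Ac = (0, 0, -8/5)
Σ b_i: 3911/490·1 + (-2511/490)·1 + (-13/7)·1 = 1 ✓
b·c: (-2511/490)·1 + (-13/7)·(-106/35) = 1/2 ✓
b·c²: (-2511/490)·1 + (-13/7)·11236/1225 = -380021/17150 ≠ 1/3 ⇒ order 2.
b·Ac: (-13/7)·(-8/5) = 104/35 ≠ 1/6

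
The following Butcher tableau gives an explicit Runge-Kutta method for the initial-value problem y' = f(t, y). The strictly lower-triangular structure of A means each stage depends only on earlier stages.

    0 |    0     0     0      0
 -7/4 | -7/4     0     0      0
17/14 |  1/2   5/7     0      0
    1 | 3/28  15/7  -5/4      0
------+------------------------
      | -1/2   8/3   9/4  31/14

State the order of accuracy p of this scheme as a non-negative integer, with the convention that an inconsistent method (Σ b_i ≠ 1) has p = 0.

b = (-1/2, 8/3, 9/4, 31/14)
c = (0, -7/4, 17/14, 1)
Ac = (0, 0, -5/4, -295/56)
Σ b_i: (-1/2)·1 + 8/3·1 + 9/4·1 + 31/14·1 = 557/84 ≠ 1 ⇒ order 0.

0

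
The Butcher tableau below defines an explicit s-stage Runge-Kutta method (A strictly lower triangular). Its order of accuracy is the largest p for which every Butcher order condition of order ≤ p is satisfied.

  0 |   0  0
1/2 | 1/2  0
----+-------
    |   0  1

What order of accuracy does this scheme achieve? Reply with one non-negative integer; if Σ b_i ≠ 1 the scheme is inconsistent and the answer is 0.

2

b = (0, 1)
c = (0, 1/2)
Σ b_i: 1·1 = 1 ✓
b·c: 1·1/2 = 1/2 ✓; 2 stages ⇒ order 2.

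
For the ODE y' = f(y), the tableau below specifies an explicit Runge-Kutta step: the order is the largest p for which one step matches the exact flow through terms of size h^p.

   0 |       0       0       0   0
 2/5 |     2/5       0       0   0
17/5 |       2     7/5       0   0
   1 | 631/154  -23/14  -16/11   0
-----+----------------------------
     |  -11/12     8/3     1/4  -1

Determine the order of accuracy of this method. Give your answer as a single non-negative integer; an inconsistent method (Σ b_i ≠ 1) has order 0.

1

b = (-11/12, 8/3, 1/4, -1)
c = (0, 2/5, 17/5, 1)
Ac = (0, 0, 14/25, -2157/385)
Σ b_i: (-11/12)·1 + 8/3·1 + 1/4·1 + (-1)·1 = 1 ✓
b·c: 8/3·2/5 + 1/4·17/5 + (-1)·1 = 11/12 ≠ 1/2 ⇒ order 1.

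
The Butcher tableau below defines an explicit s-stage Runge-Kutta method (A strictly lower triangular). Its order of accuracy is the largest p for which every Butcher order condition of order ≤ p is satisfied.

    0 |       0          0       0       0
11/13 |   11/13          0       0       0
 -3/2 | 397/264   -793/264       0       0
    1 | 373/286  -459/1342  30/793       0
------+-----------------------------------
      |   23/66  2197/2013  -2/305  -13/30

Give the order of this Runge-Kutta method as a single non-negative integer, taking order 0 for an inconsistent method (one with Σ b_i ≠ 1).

4

b = (23/66, 2197/2013, -2/305, -13/30)
c = (0, 11/13, -3/2, 1)
Ac = (0, 0, -61/24, -9/26)
Σ b_i: 23/66·1 + 2197/2013·1 + (-2/305)·1 + (-13/30)·1 = 1 ✓
b·c: 2197/2013·11/13 + (-2/305)·(-3/2) + (-13/30)·1 = 1/2 ✓
b·c²: 2197/2013·121/169 + (-2/305)·9/4 + (-13/30)·1 = 1/3 ✓
b·Ac: (-2/305)·(-61/24) + (-13/30)·(-9/26) = 1/6 ✓
b·c³: 2197/2013·1331/2197 + (-2/305)·(-27/8) + (-13/30)·1 = 1/4 ✓
b·(c∘Ac): (-2/305)·61/16 + (-13/30)·(-9/26) = 1/8 ✓
b·Ac²: (-2/305)·(-671/312) + (-13/30)·(-27/169) = 1/12 ✓
b·A²c: (-13/30)·(-5/52) = 1/24 ✓; 4 stages ⇒ order 4.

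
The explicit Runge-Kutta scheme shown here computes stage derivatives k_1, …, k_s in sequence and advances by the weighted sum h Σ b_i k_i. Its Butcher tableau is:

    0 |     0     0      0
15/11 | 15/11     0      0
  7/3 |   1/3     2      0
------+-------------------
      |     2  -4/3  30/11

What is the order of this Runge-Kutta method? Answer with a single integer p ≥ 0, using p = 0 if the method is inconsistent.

0

b = (2, -4/3, 30/11)
c = (0, 15/11, 7/3)
Ac = (0, 0, 30/11)
Σ b_i: 2·1 + (-4/3)·1 + 30/11·1 = 112/33 ≠ 1 ⇒ order 0.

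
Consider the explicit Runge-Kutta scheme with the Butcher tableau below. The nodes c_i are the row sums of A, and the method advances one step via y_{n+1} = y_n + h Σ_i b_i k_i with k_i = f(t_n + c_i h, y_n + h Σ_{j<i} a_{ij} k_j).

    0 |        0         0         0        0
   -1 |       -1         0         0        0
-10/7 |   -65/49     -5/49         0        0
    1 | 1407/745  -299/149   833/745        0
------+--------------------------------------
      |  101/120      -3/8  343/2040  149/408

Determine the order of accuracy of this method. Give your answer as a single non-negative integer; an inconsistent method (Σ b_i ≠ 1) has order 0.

4

b = (101/120, -3/8, 343/2040, 149/408)
c = (0, -1, -10/7, 1)
Ac = (0, 0, 5/49, 61/149)
Σ b_i: 101/120·1 + (-3/8)·1 + 343/2040·1 + 149/408·1 = 1 ✓
b·c: (-3/8)·(-1) + 343/2040·(-10/7) + 149/408·1 = 1/2 ✓
b·c²: (-3/8)·1 + 343/2040·100/49 + 149/408·1 = 1/3 ✓
b·Ac: 343/2040·5/49 + 149/408·61/149 = 1/6 ✓
b·c³: (-3/8)·(-1) + 343/2040·(-1000/343) + 149/408·1 = 1/4 ✓
b·(c∘Ac): 343/2040·(-50/343) + 149/408·61/149 = 1/8 ✓
b·Ac²: 343/2040·(-5/49) + 149/408·41/149 = 1/12 ✓
b·A²c: 149/408·17/149 = 1/24 ✓; 4 stages ⇒ order 4.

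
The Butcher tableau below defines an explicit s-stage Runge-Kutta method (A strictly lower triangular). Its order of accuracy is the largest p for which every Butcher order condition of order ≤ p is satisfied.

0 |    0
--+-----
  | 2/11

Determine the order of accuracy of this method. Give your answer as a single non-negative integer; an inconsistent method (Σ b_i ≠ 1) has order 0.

b = (2/11)
c = (0)
Σ b_i: 2/11·1 = 2/11 ≠ 1 ⇒ order 0.

0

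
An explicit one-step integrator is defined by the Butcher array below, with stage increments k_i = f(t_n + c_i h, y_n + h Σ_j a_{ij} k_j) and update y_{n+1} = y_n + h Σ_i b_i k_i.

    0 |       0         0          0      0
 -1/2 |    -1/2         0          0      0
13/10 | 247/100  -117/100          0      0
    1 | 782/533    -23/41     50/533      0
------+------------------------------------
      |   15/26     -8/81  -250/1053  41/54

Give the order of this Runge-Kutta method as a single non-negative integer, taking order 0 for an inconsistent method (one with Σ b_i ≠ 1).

4

b = (15/26, -8/81, -250/1053, 41/54)
c = (0, -1/2, 13/10, 1)
Ac = (0, 0, 117/200, 33/82)
Σ b_i: 15/26·1 + (-8/81)·1 + (-250/1053)·1 + 41/54·1 = 1 ✓
b·c: (-8/81)·(-1/2) + (-250/1053)·13/10 + 41/54·1 = 1/2 ✓
b·c²: (-8/81)·1/4 + (-250/1053)·169/100 + 41/54·1 = 1/3 ✓
b·Ac: (-250/1053)·117/200 + 41/54·33/82 = 1/6 ✓
b·c³: (-8/81)·(-1/8) + (-250/1053)·2197/1000 + 41/54·1 = 1/4 ✓
b·(c∘Ac): (-250/1053)·1521/2000 + 41/54·33/82 = 1/8 ✓
b·Ac²: (-250/1053)·(-117/400) + 41/54·3/164 = 1/12 ✓
b·A²c: 41/54·9/164 = 1/24 ✓; 4 stages ⇒ order 4.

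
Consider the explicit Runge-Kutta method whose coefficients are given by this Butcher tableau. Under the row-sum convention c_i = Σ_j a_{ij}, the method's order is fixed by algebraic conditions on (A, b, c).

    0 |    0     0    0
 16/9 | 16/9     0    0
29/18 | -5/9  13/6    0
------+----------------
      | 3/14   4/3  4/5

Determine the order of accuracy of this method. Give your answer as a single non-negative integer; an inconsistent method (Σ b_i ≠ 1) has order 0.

0

b = (3/14, 4/3, 4/5)
c = (0, 16/9, 29/18)
Ac = (0, 0, 104/27)
Σ b_i: 3/14·1 + 4/3·1 + 4/5·1 = 493/210 ≠ 1 ⇒ order 0.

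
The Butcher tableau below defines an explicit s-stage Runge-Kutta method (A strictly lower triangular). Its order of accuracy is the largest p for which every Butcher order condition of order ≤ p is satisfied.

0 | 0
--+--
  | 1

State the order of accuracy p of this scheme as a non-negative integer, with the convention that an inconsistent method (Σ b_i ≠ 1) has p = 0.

b = (1)
c = (0)
Σ b_i: 1·1 = 1 ✓; 1 stage ⇒ order 1.

1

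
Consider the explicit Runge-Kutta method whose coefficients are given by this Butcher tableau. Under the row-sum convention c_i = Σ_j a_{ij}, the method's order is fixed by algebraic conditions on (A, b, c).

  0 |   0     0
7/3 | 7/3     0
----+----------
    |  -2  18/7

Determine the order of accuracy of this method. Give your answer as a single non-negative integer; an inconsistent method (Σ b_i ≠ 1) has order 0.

0

b = (-2, 18/7)
c = (0, 7/3)
Σ b_i: (-2)·1 + 18/7·1 = 4/7 ≠ 1 ⇒ order 0.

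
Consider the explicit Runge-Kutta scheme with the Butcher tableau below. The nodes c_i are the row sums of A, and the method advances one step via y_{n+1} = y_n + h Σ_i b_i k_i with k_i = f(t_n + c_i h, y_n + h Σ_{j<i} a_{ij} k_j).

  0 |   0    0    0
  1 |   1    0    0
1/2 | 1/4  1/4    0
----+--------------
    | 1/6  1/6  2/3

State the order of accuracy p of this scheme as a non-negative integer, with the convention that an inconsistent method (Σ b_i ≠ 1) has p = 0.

b = (1/6, 1/6, 2/3)
c = (0, 1, 1/2)
Ac = (0, 0, 1/4)
Σ b_i: 1/6·1 + 1/6·1 + 2/3·1 = 1 ✓
b·c: 1/6·1 + 2/3·1/2 = 1/2 ✓
b·c²: 1/6·1 + 2/3·1/4 = 1/3 ✓
b·Ac: 2/3·1/4 = 1/6 ✓; 3 stages ⇒ order 3.

3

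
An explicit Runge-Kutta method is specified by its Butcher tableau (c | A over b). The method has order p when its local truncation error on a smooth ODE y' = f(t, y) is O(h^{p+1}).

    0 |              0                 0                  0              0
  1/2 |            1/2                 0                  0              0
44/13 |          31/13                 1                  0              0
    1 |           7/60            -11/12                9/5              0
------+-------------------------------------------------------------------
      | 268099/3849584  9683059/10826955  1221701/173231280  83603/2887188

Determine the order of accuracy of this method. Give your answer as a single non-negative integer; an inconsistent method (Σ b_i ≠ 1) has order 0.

3

b = (268099/3849584, 9683059/10826955, 1221701/173231280, 83603/2887188)
c = (0, 1/2, 44/13, 1)
Ac = (0, 0, 1/2, 8789/1560)
Σ b_i: 268099/3849584·1 + 9683059/10826955·1 + 1221701/173231280·1 + 83603/2887188·1 = 1 ✓
b·c: 9683059/10826955·1/2 + 1221701/173231280·44/13 + 83603/2887188·1 = 1/2 ✓
b·c²: 9683059/10826955·1/4 + 1221701/173231280·1936/169 + 83603/2887188·1 = 1/3 ✓
b·Ac: 1221701/173231280·1/2 + 83603/2887188·8789/1560 = 1/6 ✓
b·c³: 9683059/10826955·1/8 + 1221701/173231280·85184/2197 + 83603/2887188·1 = 31092167/75066888 ≠ 1/4 ⇒ order 3.
b·(c∘Ac): 1221701/173231280·22/13 + 83603/2887188·8789/1560 = 60657047/346462560 ≠ 1/8
b·Ac²: 1221701/173231280·1/4 + 83603/2887188·827057/40560 = 22227857/37533444 ≠ 1/12
b·A²c: 83603/2887188·9/10 = 250809/9623960 ≠ 1/24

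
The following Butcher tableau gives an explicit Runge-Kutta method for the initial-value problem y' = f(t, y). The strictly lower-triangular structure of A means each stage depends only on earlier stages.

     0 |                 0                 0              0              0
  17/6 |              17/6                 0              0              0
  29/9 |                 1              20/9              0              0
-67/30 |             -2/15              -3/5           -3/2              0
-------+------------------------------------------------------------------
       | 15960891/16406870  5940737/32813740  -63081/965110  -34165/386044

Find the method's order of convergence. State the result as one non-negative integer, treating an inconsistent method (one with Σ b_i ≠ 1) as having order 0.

3

b = (15960891/16406870, 5940737/32813740, -63081/965110, -34165/386044)
c = (0, 17/6, 29/9, -67/30)
Ac = (0, 0, 170/27, -98/15)
Σ b_i: 15960891/16406870·1 + 5940737/32813740·1 + (-63081/965110)·1 + (-34165/386044)·1 = 1 ✓
b·c: 5940737/32813740·17/6 + (-63081/965110)·29/9 + (-34165/386044)·(-67/30) = 1/2 ✓
b·c²: 5940737/32813740·289/36 + (-63081/965110)·841/81 + (-34165/386044)·4489/900 = 1/3 ✓
b·Ac: (-63081/965110)·170/27 + (-34165/386044)·(-98/15) = 1/6 ✓
b·c³: 5940737/32813740·4913/216 + (-63081/965110)·24389/729 + (-34165/386044)·(-300763/27000) = 570094861/195434775 ≠ 1/4 ⇒ order 3.
b·(c∘Ac): (-63081/965110)·4930/243 + (-34165/386044)·3283/225 = -136406957/52115940 ≠ 1/8
b·Ac²: (-63081/965110)·1445/81 + (-34165/386044)·(-11011/540) = 26623739/41692752 ≠ 1/12
b·A²c: (-34165/386044)·(-85/9) = 2904025/3474396 ≠ 1/24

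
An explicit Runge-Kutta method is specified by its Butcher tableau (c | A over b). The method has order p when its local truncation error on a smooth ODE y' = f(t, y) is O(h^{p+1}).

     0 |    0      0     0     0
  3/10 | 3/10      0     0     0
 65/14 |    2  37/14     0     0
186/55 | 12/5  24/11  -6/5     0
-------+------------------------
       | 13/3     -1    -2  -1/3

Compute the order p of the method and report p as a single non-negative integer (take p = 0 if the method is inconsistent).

1

b = (13/3, -1, -2, -1/3)
c = (0, 3/10, 65/14, 186/55)
Ac = (0, 0, 111/140, -1893/385)
Σ b_i: 13/3·1 + (-1)·1 + (-2)·1 + (-1/3)·1 = 1 ✓
b·c: (-1)·3/10 + (-2)·65/14 + (-1/3)·186/55 = -8249/770 ≠ 1/2 ⇒ order 1.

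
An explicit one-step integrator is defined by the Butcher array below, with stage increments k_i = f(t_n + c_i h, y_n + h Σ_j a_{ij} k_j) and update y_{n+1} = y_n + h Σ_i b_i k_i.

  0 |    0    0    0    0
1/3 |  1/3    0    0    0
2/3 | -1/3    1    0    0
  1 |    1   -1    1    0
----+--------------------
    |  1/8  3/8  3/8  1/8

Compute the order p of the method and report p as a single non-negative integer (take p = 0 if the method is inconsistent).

4

b = (1/8, 3/8, 3/8, 1/8)
c = (0, 1/3, 2/3, 1)
Ac = (0, 0, 1/3, 1/3)
Σ b_i: 1/8·1 + 3/8·1 + 3/8·1 + 1/8·1 = 1 ✓
b·c: 3/8·1/3 + 3/8·2/3 + 1/8·1 = 1/2 ✓
b·c²: 3/8·1/9 + 3/8·4/9 + 1/8·1 = 1/3 ✓
b·Ac: 3/8·1/3 + 1/8·1/3 = 1/6 ✓
b·c³: 3/8·1/27 + 3/8·8/27 + 1/8·1 = 1/4 ✓
b·(c∘Ac): 3/8·2/9 + 1/8·1/3 = 1/8 ✓
b·Ac²: 3/8·1/9 + 1/8·1/3 = 1/12 ✓
b·A²c: 1/8·1/3 = 1/24 ✓; 4 stages ⇒ order 4.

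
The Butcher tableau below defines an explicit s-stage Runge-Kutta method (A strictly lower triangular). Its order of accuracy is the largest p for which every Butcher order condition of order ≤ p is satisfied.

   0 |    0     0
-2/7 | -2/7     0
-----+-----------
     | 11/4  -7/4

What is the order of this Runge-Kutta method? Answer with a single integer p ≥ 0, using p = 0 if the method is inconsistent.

b = (11/4, -7/4)
c = (0, -2/7)
Σ b_i: 11/4·1 + (-7/4)·1 = 1 ✓
b·c: (-7/4)·(-2/7) = 1/2 ✓; 2 stages ⇒ order 2.

2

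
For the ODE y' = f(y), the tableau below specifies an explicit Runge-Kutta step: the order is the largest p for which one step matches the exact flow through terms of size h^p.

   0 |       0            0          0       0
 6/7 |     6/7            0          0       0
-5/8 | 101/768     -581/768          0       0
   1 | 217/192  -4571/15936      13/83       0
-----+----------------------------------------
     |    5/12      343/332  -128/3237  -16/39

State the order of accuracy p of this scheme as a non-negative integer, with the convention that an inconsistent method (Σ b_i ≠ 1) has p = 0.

b = (5/12, 343/332, -128/3237, -16/39)
c = (0, 6/7, -5/8, 1)
Ac = (0, 0, -83/128, -11/32)
Σ b_i: 5/12·1 + 343/332·1 + (-128/3237)·1 + (-16/39)·1 = 1 ✓
b·c: 343/332·6/7 + (-128/3237)·(-5/8) + (-16/39)·1 = 1/2 ✓
b·c²: 343/332·36/49 + (-128/3237)·25/64 + (-16/39)·1 = 1/3 ✓
b·Ac: (-128/3237)·(-83/128) + (-16/39)·(-11/32) = 1/6 ✓
b·c³: 343/332·216/343 + (-128/3237)·(-125/512) + (-16/39)·1 = 1/4 ✓
b·(c∘Ac): (-128/3237)·415/1024 + (-16/39)·(-11/32) = 1/8 ✓
b·Ac²: (-128/3237)·(-249/448) + (-16/39)·(-67/448) = 1/12 ✓
b·A²c: (-16/39)·(-13/128) = 1/24 ✓; 4 stages ⇒ order 4.

4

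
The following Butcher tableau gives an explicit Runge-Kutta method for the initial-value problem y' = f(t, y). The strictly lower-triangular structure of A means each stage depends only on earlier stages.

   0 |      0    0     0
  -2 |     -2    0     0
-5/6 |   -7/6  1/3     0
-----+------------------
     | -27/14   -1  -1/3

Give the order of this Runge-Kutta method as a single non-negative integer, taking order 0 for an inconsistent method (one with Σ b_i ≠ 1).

0

b = (-27/14, -1, -1/3)
c = (0, -2, -5/6)
Ac = (0, 0, -2/3)
Σ b_i: (-27/14)·1 + (-1)·1 + (-1/3)·1 = -137/42 ≠ 1 ⇒ order 0.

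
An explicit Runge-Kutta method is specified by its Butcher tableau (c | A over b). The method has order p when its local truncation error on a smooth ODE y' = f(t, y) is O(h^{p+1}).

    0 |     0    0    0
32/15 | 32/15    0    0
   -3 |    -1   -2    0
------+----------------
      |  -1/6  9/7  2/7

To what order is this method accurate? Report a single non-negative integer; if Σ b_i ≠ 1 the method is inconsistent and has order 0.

0

b = (-1/6, 9/7, 2/7)
c = (0, 32/15, -3)
Ac = (0, 0, -64/15)
Σ b_i: (-1/6)·1 + 9/7·1 + 2/7·1 = 59/42 ≠ 1 ⇒ order 0.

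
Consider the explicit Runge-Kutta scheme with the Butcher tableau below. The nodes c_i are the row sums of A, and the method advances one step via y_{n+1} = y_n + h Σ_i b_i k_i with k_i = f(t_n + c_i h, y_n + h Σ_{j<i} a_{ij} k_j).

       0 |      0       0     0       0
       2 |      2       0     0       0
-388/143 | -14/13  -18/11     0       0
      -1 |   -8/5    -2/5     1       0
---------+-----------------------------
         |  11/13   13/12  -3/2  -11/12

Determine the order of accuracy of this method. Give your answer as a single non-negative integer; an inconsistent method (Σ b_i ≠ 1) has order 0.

b = (11/13, 13/12, -3/2, -11/12)
c = (0, 2, -388/143, -1)
Ac = (0, 0, -36/11, -2512/715)
Σ b_i: 11/13·1 + 13/12·1 + (-3/2)·1 + (-11/12)·1 = -19/39 ≠ 1 ⇒ order 0.

0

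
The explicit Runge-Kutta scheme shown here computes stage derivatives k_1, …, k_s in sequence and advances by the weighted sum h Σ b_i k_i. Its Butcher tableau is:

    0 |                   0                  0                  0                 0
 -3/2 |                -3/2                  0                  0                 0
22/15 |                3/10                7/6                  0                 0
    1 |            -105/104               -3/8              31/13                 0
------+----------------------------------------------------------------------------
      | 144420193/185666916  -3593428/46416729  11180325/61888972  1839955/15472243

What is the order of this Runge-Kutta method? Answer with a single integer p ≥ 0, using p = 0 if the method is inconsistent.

b = (144420193/185666916, -3593428/46416729, 11180325/61888972, 1839955/15472243)
c = (0, -3/2, 22/15, 1)
Ac = (0, 0, -7/4, 12667/3120)
Σ b_i: 144420193/185666916·1 + (-3593428/46416729)·1 + 11180325/61888972·1 + 1839955/15472243·1 = 1 ✓
b·c: (-3593428/46416729)·(-3/2) + 11180325/61888972·22/15 + 1839955/15472243·1 = 1/2 ✓
b·c²: (-3593428/46416729)·9/4 + 11180325/61888972·484/225 + 1839955/15472243·1 = 1/3 ✓
b·Ac: 11180325/61888972·(-7/4) + 1839955/15472243·12667/3120 = 1/6 ✓
b·c³: (-3593428/46416729)·(-27/8) + 11180325/61888972·10648/3375 + 1839955/15472243·1 = 1323084539/1392501870 ≠ 1/4 ⇒ order 3.
b·(c∘Ac): 11180325/61888972·(-77/30) + 1839955/15472243·12667/3120 = 14210759/742667664 ≠ 1/8
b·Ac²: 11180325/61888972·21/8 + 1839955/15472243·401153/93600 = 2740105637/2785003740 ≠ 1/12
b·A²c: 1839955/15472243·(-217/52) = -30713095/61888972 ≠ 1/24

3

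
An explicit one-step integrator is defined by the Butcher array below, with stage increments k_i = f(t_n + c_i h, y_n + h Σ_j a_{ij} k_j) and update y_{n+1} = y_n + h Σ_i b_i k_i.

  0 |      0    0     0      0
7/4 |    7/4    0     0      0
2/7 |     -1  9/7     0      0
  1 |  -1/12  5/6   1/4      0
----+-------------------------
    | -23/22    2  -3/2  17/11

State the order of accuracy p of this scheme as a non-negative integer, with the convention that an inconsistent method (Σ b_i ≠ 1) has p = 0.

b = (-23/22, 2, -3/2, 17/11)
c = (0, 7/4, 2/7, 1)
Ac = (0, 0, 9/4, 257/168)
Σ b_i: (-23/22)·1 + 2·1 + (-3/2)·1 + 17/11·1 = 1 ✓
b·c: 2·7/4 + (-3/2)·2/7 + 17/11·1 = 711/154 ≠ 1/2 ⇒ order 1.

1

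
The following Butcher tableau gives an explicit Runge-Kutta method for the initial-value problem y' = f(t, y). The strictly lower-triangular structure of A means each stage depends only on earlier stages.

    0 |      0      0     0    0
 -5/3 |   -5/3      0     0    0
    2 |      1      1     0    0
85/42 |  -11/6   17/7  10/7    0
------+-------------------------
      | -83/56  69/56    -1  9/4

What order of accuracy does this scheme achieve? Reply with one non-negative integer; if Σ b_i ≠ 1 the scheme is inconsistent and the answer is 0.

b = (-83/56, 69/56, -1, 9/4)
c = (0, -5/3, 2, 85/42)
Ac = (0, 0, -5/3, -25/21)
Σ b_i: (-83/56)·1 + 69/56·1 + (-1)·1 + 9/4·1 = 1 ✓
b·c: 69/56·(-5/3) + (-1)·2 + 9/4·85/42 = 1/2 ✓
b·c²: 69/56·25/9 + (-1)·4 + 9/4·7225/1764 = 20317/2352 ≠ 1/3 ⇒ order 2.
b·Ac: (-1)·(-5/3) + 9/4·(-25/21) = -85/84 ≠ 1/6

2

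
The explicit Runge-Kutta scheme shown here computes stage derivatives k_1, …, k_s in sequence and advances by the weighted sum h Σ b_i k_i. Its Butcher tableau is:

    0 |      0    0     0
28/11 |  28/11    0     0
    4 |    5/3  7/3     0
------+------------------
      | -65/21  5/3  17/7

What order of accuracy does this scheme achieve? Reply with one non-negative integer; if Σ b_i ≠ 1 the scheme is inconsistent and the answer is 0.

1

b = (-65/21, 5/3, 17/7)
c = (0, 28/11, 4)
Ac = (0, 0, 196/33)
Σ b_i: (-65/21)·1 + 5/3·1 + 17/7·1 = 1 ✓
b·c: 5/3·28/11 + 17/7·4 = 3224/231 ≠ 1/2 ⇒ order 1.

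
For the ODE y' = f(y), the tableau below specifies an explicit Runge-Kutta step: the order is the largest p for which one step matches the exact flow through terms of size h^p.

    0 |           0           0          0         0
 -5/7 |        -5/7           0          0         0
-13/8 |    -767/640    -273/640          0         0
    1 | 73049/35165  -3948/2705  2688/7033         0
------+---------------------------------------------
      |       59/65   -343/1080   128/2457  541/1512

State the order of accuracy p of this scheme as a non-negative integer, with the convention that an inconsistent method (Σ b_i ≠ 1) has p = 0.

b = (59/65, -343/1080, 128/2457, 541/1512)
c = (0, -5/7, -13/8, 1)
Ac = (0, 0, 39/128, 228/541)
Σ b_i: 59/65·1 + (-343/1080)·1 + 128/2457·1 + 541/1512·1 = 1 ✓
b·c: (-343/1080)·(-5/7) + 128/2457·(-13/8) + 541/1512·1 = 1/2 ✓
b·c²: (-343/1080)·25/49 + 128/2457·169/64 + 541/1512·1 = 1/3 ✓
b·Ac: 128/2457·39/128 + 541/1512·228/541 = 1/6 ✓
b·c³: (-343/1080)·(-125/343) + 128/2457·(-2197/512) + 541/1512·1 = 1/4 ✓
b·(c∘Ac): 128/2457·(-507/1024) + 541/1512·228/541 = 1/8 ✓
b·Ac²: 128/2457·(-195/896) + 541/1512·1002/3787 = 1/12 ✓
b·A²c: 541/1512·63/541 = 1/24 ✓; 4 stages ⇒ order 4.

4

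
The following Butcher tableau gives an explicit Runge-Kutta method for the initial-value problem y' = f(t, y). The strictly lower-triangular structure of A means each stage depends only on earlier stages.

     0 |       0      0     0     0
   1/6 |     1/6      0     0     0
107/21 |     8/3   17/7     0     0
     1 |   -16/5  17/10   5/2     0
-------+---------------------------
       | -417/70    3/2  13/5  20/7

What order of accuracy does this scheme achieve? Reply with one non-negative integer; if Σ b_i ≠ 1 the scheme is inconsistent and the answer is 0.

1

b = (-417/70, 3/2, 13/5, 20/7)
c = (0, 1/6, 107/21, 1)
Ac = (0, 0, 17/42, 1823/140)
Σ b_i: (-417/70)·1 + 3/2·1 + 13/5·1 + 20/7·1 = 1 ✓
b·c: 3/2·1/6 + 13/5·107/21 + 20/7·1 = 6869/420 ≠ 1/2 ⇒ order 1.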